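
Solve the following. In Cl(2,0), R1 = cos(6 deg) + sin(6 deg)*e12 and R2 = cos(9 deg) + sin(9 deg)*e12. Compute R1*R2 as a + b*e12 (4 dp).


Same-plane rotors commute and their half-angles add:
R1*R2 = cos(a1 + a2) + sin(a1 + a2)*e12.
a1 + a2 = 6 + 9 = 15 deg
cos(15 deg) = 0.9659
sin(15 deg) = 0.2588
R1*R2 = 0.9659 + 0.2588*e12


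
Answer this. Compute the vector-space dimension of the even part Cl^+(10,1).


Even subalgebra dimension = 2^(n-1)
n = 10 + 1 = 11
2^(11 - 1) = 2^10 = 1024
Verification: sum of C(11,k) for even k = 1 + 55 + 330 + 462 + 165 + 11 = 1024
Result = 1024


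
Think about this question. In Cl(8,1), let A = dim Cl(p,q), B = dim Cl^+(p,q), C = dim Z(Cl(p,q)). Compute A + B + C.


n = 8 + 1 = 9
Total dim = 2^9 = 512
Even subalgebra dim = 2^8 = 256
n is odd, so center dim = 2
Sum = 512 + 256 + 2 = 770


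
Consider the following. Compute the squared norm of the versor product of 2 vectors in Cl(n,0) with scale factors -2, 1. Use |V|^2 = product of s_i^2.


Each vector v_i has |v_i|^2 = s_i^2
Squared scales: (-2)^2 = 4, 1^2 = 1
|V|^2 = 4 * 1
= 4


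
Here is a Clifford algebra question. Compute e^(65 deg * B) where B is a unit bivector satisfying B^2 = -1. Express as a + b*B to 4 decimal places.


For a unit bivector B with B^2 = -1, the exponential series gives
e^(theta*B) = cos(theta) + sin(theta)*B (the GA analogue of Euler's formula).
theta = 65 degrees = 1.134464 rad
cos(65 deg) = 0.4226
sin(65 deg) = 0.9063
exp(theta*B) = 0.4226 + 0.9063*B


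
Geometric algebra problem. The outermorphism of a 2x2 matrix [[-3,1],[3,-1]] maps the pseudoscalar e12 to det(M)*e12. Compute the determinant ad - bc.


The outermorphism of a linear map f sends e1^e2 to f(e1)^f(e2).
f(e1) = -3*e1 + 3*e2
f(e2) = 1*e1 - 1*e2
f(e1) ^ f(e2) = (-3*e1 + 3*e2) ^ (1*e1 - 1*e2)
= (-3)*(-1)*e12 + 3*1*e21
= (3 - 3)*e12
= 0*e12
Coefficient = 0


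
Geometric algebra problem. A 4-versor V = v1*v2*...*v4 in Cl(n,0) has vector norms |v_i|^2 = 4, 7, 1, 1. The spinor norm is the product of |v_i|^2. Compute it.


Spinor norm N(V) = |v1|^2 * |v2|^2 * ... * |v4|^2
= 4 * 7 * 1 * 1
Running product: 4, 28, 28, 28
N(V) = 28


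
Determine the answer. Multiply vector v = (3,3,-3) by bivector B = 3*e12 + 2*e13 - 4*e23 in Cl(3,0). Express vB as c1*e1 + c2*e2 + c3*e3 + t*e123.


vB has grade-1 (vector) and grade-3 (trivector) parts: vB = (v _| B) + (v ^ B).
Vector part <vB>_1:
  e1: -v2*b12 - v3*b13 = -(3)*(3) - (-3)*(2) = -3
  e2: v1*b12 - v3*b23 = (3)*(3) - (-3)*(-4) = -3
  e3: v1*b13 + v2*b23 = (3)*(2) + (3)*(-4) = -6
Trivector part <vB>_3:
  e123: v1*b23 - v2*b13 + v3*b12 = (3)*(-4) - (3)*(2) + (-3)*(3) = -27
vB = -3*e1 - 3*e2 - 6*e3 - 27*e123


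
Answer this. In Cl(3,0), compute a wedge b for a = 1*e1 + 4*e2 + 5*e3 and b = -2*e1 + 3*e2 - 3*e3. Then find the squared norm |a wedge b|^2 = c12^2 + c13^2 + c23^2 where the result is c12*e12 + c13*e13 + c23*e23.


a wedge b = (a1*b2 - a2*b1)*e12 + (a1*b3 - a3*b1)*e13 + (a2*b3 - a3*b2)*e23
e12 coeff: 1*3 - 4*(-2) = 3 - (-8) = 11
e13 coeff: 1*(-3) - 5*(-2) = -3 - (-10) = 7
e23 coeff: 4*(-3) - 5*3 = -12 - 15 = -27
|a wedge b|^2 = 11^2 + 7^2 + (-27)^2
= 121 + 49 + 729
= 899


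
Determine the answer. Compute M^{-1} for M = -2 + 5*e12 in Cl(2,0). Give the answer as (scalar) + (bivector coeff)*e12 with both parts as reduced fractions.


M = -2 + 5*e12, where e12^2 = -1.
Since M commutes with its reverse ~M = a - b*e12, M * ~M = a^2 - b^2*e12^2 = a^2 + b^2.
So M^{-1} = ~M / (a^2 + b^2) = (a - b*e12)/(a^2 + b^2).
a^2 + b^2 = 4 + 25 = 29
Scalar part = -2/29 = -2/29
Bivector coeff = -5/29 = -5/29
M^{-1} = -2/29 - 5/29*e12


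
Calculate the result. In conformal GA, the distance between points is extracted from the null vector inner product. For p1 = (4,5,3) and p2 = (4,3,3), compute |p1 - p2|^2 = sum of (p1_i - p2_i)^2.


p1 - p2 = (0, 2, 0)
|p1 - p2|^2 = 0^2 + 2^2 + 0^2
= 0 + 4 + 0
= 4


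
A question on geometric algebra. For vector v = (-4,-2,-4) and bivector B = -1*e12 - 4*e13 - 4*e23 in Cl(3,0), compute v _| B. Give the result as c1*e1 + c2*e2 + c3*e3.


Left contraction v _| B = <vB>_1 (grade-1 part of the geometric product vB).
Using e1_|e12 = e2, e2_|e12 = -e1, e1_|e13 = e3, e3_|e13 = -e1, e2_|e23 = e3, e3_|e23 = -e2:
e1 coeff: -v2*b12 - v3*b13 = -(-2)*(-1) - (-4)*(-4) = -18
e2 coeff: v1*b12 - v3*b23 = (-4)*(-1) - (-4)*(-4) = -12
e3 coeff: v1*b13 + v2*b23 = (-4)*(-4) + (-2)*(-4) = 24
v _| B = -18*e1 - 12*e2 + 24*e3


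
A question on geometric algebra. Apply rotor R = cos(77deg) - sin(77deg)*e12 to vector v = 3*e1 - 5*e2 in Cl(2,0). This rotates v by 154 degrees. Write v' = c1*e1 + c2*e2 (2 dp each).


Rotor R = cos(77deg) - sin(77deg)*e12
Rotation angle theta = 2 * 77 = 154 degrees
v' = R*v*~R rotates v by theta.
cos(154deg) = -0.8988, sin(154deg) = 0.4384
v'_1 = 3*cos(154deg) - (-5)*sin(154deg)
= 3*(-0.8988) - (-5)*0.4384
= -0.50
v'_2 = 3*sin(154deg) + (-5)*cos(154deg)
= 3*0.4384 + (-5)*(-0.8988)
= 5.81
v' = -0.50*e1 + 5.81*e2


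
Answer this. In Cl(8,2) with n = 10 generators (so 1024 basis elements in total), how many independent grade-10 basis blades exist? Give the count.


Number of grade-k basis blades in Cl(p,q) with n = p + q is C(n, k).
n = 8 + 2 = 10
C(10, 10) = 10! / (10! * 0!)
= 3628800 / (3628800 * 1)
= 1


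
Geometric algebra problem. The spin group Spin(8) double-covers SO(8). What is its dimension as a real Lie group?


Spin(n) double-covers SO(n); both have Lie algebra so(n) of dimension n(n-1)/2.
n = 8
n(n-1) = 8 * 7 = 56
dim Spin(8) = 56/2 = 28


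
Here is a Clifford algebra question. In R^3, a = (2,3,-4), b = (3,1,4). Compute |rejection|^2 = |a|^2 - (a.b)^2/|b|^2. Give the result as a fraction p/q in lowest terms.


|a|^2 = 2^2 + 3^2 + (-4)^2 = 29
|b|^2 = 3^2 + 1^2 + 4^2 = 26
a . b = 2*3 + 3*1 + (-4)*4 = -7
(a.b)^2 = (-7)^2 = 49
|rej|^2 = 29 - 49/26
= (754 - 49)/26
= 705/26
In lowest terms: 705/26


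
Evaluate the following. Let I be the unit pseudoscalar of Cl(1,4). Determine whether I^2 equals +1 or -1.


The pseudoscalar I = e1...e_n (product of all n generators) of Cl(p,q) satisfies I^2 = (-1)^(q + n(n-1)/2).
p = 1, q = 4, n = p + q = 5
n(n-1)/2 = 5 * 4 / 2 = 10
Exponent = q + n(n-1)/2 = 4 + 10 = 14
I^2 = (-1)^14 = +1


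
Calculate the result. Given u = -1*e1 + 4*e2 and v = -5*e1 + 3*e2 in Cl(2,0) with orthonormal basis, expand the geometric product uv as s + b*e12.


Expand: (-1*e1 + 4*e2)(-5*e1 + 3*e2)
= (-1)*(-5)*e1e1 + (-1)*3*e1e2 + 4*(-5)*e2e1 + 4*3*e2e2
Using e1^2 = e2^2 = 1, e2e1 = -e1e2:
Scalar part s = (-1)*(-5) + 4*3 = 5 + 12 = 17
Bivector part b = (-1)*3 - 4*(-5) = -3 - (-20) = 17
uv = 17 + 17*e12


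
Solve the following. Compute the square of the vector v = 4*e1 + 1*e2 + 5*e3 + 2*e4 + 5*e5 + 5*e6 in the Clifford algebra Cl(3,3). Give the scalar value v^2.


v^2 = sum of c_i^2 * e_i^2
Positive signature terms (e_i^2 = +1): 4^2 + 1^2 + 5^2 = 42
Negative signature terms (e_j^2 = -1): 2^2 + 5^2 + 5^2 = 54
v^2 = 42 - 54 = -12


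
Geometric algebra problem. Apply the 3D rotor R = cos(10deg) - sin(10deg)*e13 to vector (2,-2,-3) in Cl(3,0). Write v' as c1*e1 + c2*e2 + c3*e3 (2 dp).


Rotor R = cos(10deg) - sin(10deg)*e13
Rotation angle theta = 2 * 10 = 20 degrees in the e13 plane (e1 -> e3).
The component perpendicular to the plane (e2) is invariant: v'_2 = v2 = -2.00
cos(20deg) = 0.9397, sin(20deg) = 0.3420
v'_1 = v1*cos(theta) - v3*sin(theta) = 2*0.9397 - (-3)*0.3420 = 2.91
v'_3 = v1*sin(theta) + v3*cos(theta) = 2*0.3420 + (-3)*0.9397 = -2.14
v' = 2.91*e1 - 2.00*e2 - 2.14*e3


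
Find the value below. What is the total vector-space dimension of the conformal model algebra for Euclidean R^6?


The conformal model of R^6 uses Cl(7,1): the 6 Euclidean generators plus two extra orthogonal generators e+ (e+^2 = +1) and e- (e-^2 = -1), from which the null vectors e0, einf are built.
Number of generators m = 6 + 2 = 8.
dim Cl(p,q) = 2^m = 2^8 = 256


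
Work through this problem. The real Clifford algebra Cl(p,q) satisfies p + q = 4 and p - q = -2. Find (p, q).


We need p + q = 4 and p - q = -2.
Adding: 2p = 4 + (-2) = 2, so p = 1.
Then q = 4 - 1 = 3.
(p, q) = (1, 3)


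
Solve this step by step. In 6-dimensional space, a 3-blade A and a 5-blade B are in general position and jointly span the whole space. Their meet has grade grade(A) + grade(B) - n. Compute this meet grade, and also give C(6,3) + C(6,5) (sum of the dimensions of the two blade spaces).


Meet grade = grade(A) + grade(B) - n
= 3 + 5 - 6 = 2
C(6,3) = 20
C(6,5) = 6
dim_A + dim_B = 20 + 6 = 26


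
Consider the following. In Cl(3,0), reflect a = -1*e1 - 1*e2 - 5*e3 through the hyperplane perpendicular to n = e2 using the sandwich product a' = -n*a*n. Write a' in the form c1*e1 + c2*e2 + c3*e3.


Reflection formula: a' = -n*a*n, with n = e2 (unit vector, n^2 = 1).
For reflection through hyperplane perp to e2:
The component along e2 flips sign, others stay.
a = (-1, -1, -5)
a' = (-1, 1, -5)
a' = -1*e1 + 1*e2 - 5*e3


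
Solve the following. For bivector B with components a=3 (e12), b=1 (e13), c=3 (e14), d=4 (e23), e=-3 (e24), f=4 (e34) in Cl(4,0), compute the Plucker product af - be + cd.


Plucker relation: af - be + cd
a*f = 3*4 = 12
b*e = 1*(-3) = -3
c*d = 3*4 = 12
af - be + cd = 12 - (-3) + 12
= 27


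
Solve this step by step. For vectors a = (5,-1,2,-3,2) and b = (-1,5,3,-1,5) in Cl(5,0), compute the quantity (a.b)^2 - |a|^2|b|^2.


a . b = 5*(-1) + (-1)*5 + 2*3 + (-3)*(-1) + 2*5
= -5 + (-5) + 6 + 3 + 10 = 9
|a|^2 = 5^2 + (-1)^2 + 2^2 + (-3)^2 + 2^2 = 43
|b|^2 = (-1)^2 + 5^2 + 3^2 + (-1)^2 + 5^2 = 61
(a.b)^2 = 9^2 = 81
|a|^2 * |b|^2 = 43 * 61 = 2623
Result = 81 - 2623 = -2542


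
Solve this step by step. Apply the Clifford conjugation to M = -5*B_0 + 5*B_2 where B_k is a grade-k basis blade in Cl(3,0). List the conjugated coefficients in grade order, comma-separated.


Clifford conjugate sign for grade k: (-1)^(k(k+1)/2)
Grade 0: (-1)^(0*1/2) = (-1)^0 = 1, coeff -5 -> -5
Grade 2: (-1)^(2*3/2) = (-1)^3 = -1, coeff 5 -> -5
Conjugated coefficients: -5, -5


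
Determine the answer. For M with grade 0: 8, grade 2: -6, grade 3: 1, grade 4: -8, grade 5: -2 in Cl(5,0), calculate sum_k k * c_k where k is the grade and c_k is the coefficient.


Grade-weighted sum = sum of grade_k * coefficient_k
0*8 = 0
2*(-6) = -12
3*1 = 3
4*(-8) = -32
5*(-2) = -10
Total = 0 + (-12) + 3 + (-32) + (-10) = -51


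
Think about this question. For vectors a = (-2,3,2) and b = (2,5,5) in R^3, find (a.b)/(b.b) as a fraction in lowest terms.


Projection coefficient = (a . b) / (b . b)
a . b = (-2)*2 + 3*5 + 2*5
= -4 + 15 + 10 = 21
b . b = 2^2 + 5^2 + 5^2
= 4 + 25 + 25 = 54
Coefficient = 21/54
In lowest terms: 7/18


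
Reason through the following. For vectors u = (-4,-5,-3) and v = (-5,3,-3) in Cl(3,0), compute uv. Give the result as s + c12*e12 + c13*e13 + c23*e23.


In Cl(3,0): e_i^2 = 1, e_ie_j = -e_je_i for i != j.
Scalar part = u . v = (-4)*(-5) + (-5)*3 + (-3)*(-3)
= 20 + (-15) + 9 = 14
e12 coeff = (-4)*3 - (-5)*(-5) = -12 - 25 = -37
e13 coeff = (-4)*(-3) - (-3)*(-5) = 12 - 15 = -3
e23 coeff = (-5)*(-3) - (-3)*3 = 15 - (-9) = 24
uv = 14 - 37*e12 - 3*e13 + 24*e23


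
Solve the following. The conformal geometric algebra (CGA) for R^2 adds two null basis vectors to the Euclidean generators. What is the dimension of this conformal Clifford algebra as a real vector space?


The conformal model of R^2 uses Cl(3,1): the 2 Euclidean generators plus two extra orthogonal generators e+ (e+^2 = +1) and e- (e-^2 = -1), from which the null vectors e0, einf are built.
Number of generators m = 2 + 2 = 4.
dim Cl(p,q) = 2^m = 2^4 = 16


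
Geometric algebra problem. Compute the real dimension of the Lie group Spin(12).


Spin(n) double-covers SO(n); both have Lie algebra so(n) of dimension n(n-1)/2.
n = 12
n(n-1) = 12 * 11 = 132
dim Spin(12) = 132/2 = 66


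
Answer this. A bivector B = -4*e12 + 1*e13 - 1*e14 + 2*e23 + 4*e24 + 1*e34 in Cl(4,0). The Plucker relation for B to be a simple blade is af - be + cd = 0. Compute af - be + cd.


Plucker relation: af - be + cd
a*f = (-4)*1 = -4
b*e = 1*4 = 4
c*d = (-1)*2 = -2
af - be + cd = -4 - 4 + (-2)
= -10


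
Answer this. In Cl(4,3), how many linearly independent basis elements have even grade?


Even subalgebra dimension = 2^(n-1)
n = 4 + 3 = 7
2^(7 - 1) = 2^6 = 64
Verification: sum of C(7,k) for even k = 1 + 21 + 35 + 7 = 64
Result = 64


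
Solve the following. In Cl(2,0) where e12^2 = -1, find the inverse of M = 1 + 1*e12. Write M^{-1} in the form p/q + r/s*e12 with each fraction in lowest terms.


M = 1 + 1*e12, where e12^2 = -1.
Since M commutes with its reverse ~M = a - b*e12, M * ~M = a^2 - b^2*e12^2 = a^2 + b^2.
So M^{-1} = ~M / (a^2 + b^2) = (a - b*e12)/(a^2 + b^2).
a^2 + b^2 = 1 + 1 = 2
Scalar part = 1/2 = 1/2
Bivector coeff = -1/2 = -1/2
M^{-1} = 1/2 - 1/2*e12


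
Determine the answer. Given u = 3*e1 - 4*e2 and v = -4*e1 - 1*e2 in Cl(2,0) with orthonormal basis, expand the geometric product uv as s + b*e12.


Expand: (3*e1 - 4*e2)(-4*e1 - 1*e2)
= 3*(-4)*e1e1 + 3*(-1)*e1e2 + (-4)*(-4)*e2e1 + (-4)*(-1)*e2e2
Using e1^2 = e2^2 = 1, e2e1 = -e1e2:
Scalar part s = 3*(-4) + (-4)*(-1) = -12 + 4 = -8
Bivector part b = 3*(-1) - (-4)*(-4) = -3 - 16 = -19
uv = -8 - 19*e12


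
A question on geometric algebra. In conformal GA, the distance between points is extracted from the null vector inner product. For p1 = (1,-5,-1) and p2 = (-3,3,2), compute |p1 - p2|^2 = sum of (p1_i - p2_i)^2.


p1 - p2 = (4, -8, -3)
|p1 - p2|^2 = 4^2 + (-8)^2 + (-3)^2
= 16 + 64 + 9
= 89


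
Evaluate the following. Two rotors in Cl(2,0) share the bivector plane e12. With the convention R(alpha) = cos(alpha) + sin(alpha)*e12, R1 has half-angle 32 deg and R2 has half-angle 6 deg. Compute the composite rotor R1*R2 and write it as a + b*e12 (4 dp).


Same-plane rotors commute and their half-angles add:
R1*R2 = cos(a1 + a2) + sin(a1 + a2)*e12.
a1 + a2 = 32 + 6 = 38 deg
cos(38 deg) = 0.7880
sin(38 deg) = 0.6157
R1*R2 = 0.7880 + 0.6157*e12


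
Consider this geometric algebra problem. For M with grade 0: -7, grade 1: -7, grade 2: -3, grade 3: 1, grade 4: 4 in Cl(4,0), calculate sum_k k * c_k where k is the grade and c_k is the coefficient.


Grade-weighted sum = sum of grade_k * coefficient_k
0*(-7) = 0
1*(-7) = -7
2*(-3) = -6
3*1 = 3
4*4 = 16
Total = 0 + (-7) + (-6) + 3 + 16 = 6


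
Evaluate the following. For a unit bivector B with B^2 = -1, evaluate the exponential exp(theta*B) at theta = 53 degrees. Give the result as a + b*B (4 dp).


For a unit bivector B with B^2 = -1, the exponential series gives
e^(theta*B) = cos(theta) + sin(theta)*B (the GA analogue of Euler's formula).
theta = 53 degrees = 0.925025 rad
cos(53 deg) = 0.6018
sin(53 deg) = 0.7986
exp(theta*B) = 0.6018 + 0.7986*B


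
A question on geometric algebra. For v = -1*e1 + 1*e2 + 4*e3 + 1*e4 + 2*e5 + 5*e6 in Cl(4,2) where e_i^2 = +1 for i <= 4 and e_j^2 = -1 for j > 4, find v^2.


v^2 = sum of c_i^2 * e_i^2
Positive signature terms (e_i^2 = +1): (-1)^2 + 1^2 + 4^2 + 1^2 = 19
Negative signature terms (e_j^2 = -1): 2^2 + 5^2 = 29
v^2 = 19 - 29 = -10


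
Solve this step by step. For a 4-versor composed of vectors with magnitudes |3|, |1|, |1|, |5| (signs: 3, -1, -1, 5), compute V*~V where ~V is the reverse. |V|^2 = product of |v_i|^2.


Each vector v_i has |v_i|^2 = s_i^2
Squared scales: 3^2 = 9, (-1)^2 = 1, (-1)^2 = 1, 5^2 = 25
|V|^2 = 9 * 1 * 1 * 25
= 225


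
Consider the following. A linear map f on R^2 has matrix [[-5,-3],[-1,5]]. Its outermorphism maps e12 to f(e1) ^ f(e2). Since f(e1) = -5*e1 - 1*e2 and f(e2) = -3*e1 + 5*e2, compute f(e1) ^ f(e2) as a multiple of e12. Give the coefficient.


The outermorphism of a linear map f sends e1^e2 to f(e1)^f(e2).
f(e1) = -5*e1 - 1*e2
f(e2) = -3*e1 + 5*e2
f(e1) ^ f(e2) = (-5*e1 - 1*e2) ^ (-3*e1 + 5*e2)
= (-5)*5*e12 + (-1)*(-3)*e21
= (-25 - 3)*e12
= -28*e12
Coefficient = -28


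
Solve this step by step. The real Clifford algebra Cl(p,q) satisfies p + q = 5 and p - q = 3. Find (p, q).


We need p + q = 5 and p - q = 3.
Adding: 2p = 5 + 3 = 8, so p = 4.
Then q = 5 - 4 = 1.
(p, q) = (4, 1)


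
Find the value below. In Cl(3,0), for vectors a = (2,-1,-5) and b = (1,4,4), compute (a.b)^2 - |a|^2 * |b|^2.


a . b = 2*1 + (-1)*4 + (-5)*4
= 2 + (-4) + (-20) = -22
|a|^2 = 2^2 + (-1)^2 + (-5)^2 = 30
|b|^2 = 1^2 + 4^2 + 4^2 = 33
(a.b)^2 = (-22)^2 = 484
|a|^2 * |b|^2 = 30 * 33 = 990
Result = 484 - 990 = -506


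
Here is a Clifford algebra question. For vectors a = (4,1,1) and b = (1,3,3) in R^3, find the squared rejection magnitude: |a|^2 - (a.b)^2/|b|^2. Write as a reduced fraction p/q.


|a|^2 = 4^2 + 1^2 + 1^2 = 18
|b|^2 = 1^2 + 3^2 + 3^2 = 19
a . b = 4*1 + 1*3 + 1*3 = 10
(a.b)^2 = 10^2 = 100
|rej|^2 = 18 - 100/19
= (342 - 100)/19
= 242/19
In lowest terms: 242/19


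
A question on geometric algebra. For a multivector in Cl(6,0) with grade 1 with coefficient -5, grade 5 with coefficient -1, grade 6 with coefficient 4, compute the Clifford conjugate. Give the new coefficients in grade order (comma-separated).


Clifford conjugate sign for grade k: (-1)^(k(k+1)/2)
Grade 1: (-1)^(1*2/2) = (-1)^1 = -1, coeff -5 -> 5
Grade 5: (-1)^(5*6/2) = (-1)^15 = -1, coeff -1 -> 1
Grade 6: (-1)^(6*7/2) = (-1)^21 = -1, coeff 4 -> -4
Conjugated coefficients: 5, 1, -4


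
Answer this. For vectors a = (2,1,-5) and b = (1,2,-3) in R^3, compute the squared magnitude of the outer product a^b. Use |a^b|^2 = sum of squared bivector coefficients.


a wedge b = (a1*b2 - a2*b1)*e12 + (a1*b3 - a3*b1)*e13 + (a2*b3 - a3*b2)*e23
e12 coeff: 2*2 - 1*1 = 4 - 1 = 3
e13 coeff: 2*(-3) - (-5)*1 = -6 - (-5) = -1
e23 coeff: 1*(-3) - (-5)*2 = -3 - (-10) = 7
|a wedge b|^2 = 3^2 + (-1)^2 + 7^2
= 9 + 1 + 49
= 59


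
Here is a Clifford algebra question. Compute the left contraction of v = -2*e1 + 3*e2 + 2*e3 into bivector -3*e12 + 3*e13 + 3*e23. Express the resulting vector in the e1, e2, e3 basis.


Left contraction v _| B = <vB>_1 (grade-1 part of the geometric product vB).
Using e1_|e12 = e2, e2_|e12 = -e1, e1_|e13 = e3, e3_|e13 = -e1, e2_|e23 = e3, e3_|e23 = -e2:
e1 coeff: -v2*b12 - v3*b13 = -(3)*(-3) - (2)*(3) = 3
e2 coeff: v1*b12 - v3*b23 = (-2)*(-3) - (2)*(3) = 0
e3 coeff: v1*b13 + v2*b23 = (-2)*(3) + (3)*(3) = 3
v _| B = 3*e1 + 0*e2 + 3*e3


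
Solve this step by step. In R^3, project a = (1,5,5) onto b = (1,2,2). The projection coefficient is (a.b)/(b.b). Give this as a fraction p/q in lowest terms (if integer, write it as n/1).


Projection coefficient = (a . b) / (b . b)
a . b = 1*1 + 5*2 + 5*2
= 1 + 10 + 10 = 21
b . b = 1^2 + 2^2 + 2^2
= 1 + 4 + 4 = 9
Coefficient = 21/9
In lowest terms: 7/3


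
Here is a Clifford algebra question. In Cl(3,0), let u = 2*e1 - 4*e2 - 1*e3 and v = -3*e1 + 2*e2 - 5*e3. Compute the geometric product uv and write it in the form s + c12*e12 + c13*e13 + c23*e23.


In Cl(3,0): e_i^2 = 1, e_ie_j = -e_je_i for i != j.
Scalar part = u . v = 2*(-3) + (-4)*2 + (-1)*(-5)
= -6 + (-8) + 5 = -9
e12 coeff = 2*2 - (-4)*(-3) = 4 - 12 = -8
e13 coeff = 2*(-5) - (-1)*(-3) = -10 - 3 = -13
e23 coeff = (-4)*(-5) - (-1)*2 = 20 - (-2) = 22
uv = -9 - 8*e12 - 13*e13 + 22*e23


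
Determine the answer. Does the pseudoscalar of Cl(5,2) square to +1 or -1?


The pseudoscalar I = e1...e_n (product of all n generators) of Cl(p,q) satisfies I^2 = (-1)^(q + n(n-1)/2).
p = 5, q = 2, n = p + q = 7
n(n-1)/2 = 7 * 6 / 2 = 21
Exponent = q + n(n-1)/2 = 2 + 21 = 23
I^2 = (-1)^23 = -1


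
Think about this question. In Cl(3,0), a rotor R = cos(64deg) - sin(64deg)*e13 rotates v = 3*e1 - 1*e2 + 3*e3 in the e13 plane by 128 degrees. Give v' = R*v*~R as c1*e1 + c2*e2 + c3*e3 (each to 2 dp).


Rotor R = cos(64deg) - sin(64deg)*e13
Rotation angle theta = 2 * 64 = 128 degrees in the e13 plane (e1 -> e3).
The component perpendicular to the plane (e2) is invariant: v'_2 = v2 = -1.00
cos(128deg) = -0.6157, sin(128deg) = 0.7880
v'_1 = v1*cos(theta) - v3*sin(theta) = 3*(-0.6157) - 3*0.7880 = -4.21
v'_3 = v1*sin(theta) + v3*cos(theta) = 3*0.7880 + 3*(-0.6157) = 0.52
v' = -4.21*e1 - 1.00*e2 + 0.52*e3


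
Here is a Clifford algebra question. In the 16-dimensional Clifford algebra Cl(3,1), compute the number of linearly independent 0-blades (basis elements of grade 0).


Number of grade-k basis blades in Cl(p,q) with n = p + q is C(n, k).
n = 3 + 1 = 4
C(4, 0) = 4! / (0! * 4!)
= 24 / (1 * 24)
= 1


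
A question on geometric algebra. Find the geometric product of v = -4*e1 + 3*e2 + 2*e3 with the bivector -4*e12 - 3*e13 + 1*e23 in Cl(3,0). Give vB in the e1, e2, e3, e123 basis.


vB has grade-1 (vector) and grade-3 (trivector) parts: vB = (v _| B) + (v ^ B).
Vector part <vB>_1:
  e1: -v2*b12 - v3*b13 = -(3)*(-4) - (2)*(-3) = 18
  e2: v1*b12 - v3*b23 = (-4)*(-4) - (2)*(1) = 14
  e3: v1*b13 + v2*b23 = (-4)*(-3) + (3)*(1) = 15
Trivector part <vB>_3:
  e123: v1*b23 - v2*b13 + v3*b12 = (-4)*(1) - (3)*(-3) + (2)*(-4) = -3
vB = 18*e1 + 14*e2 + 15*e3 - 3*e123


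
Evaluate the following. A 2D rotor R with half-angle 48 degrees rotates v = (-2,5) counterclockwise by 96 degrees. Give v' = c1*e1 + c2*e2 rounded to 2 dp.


Rotor R = cos(48deg) - sin(48deg)*e12
Rotation angle theta = 2 * 48 = 96 degrees
v' = R*v*~R rotates v by theta.
cos(96deg) = -0.1045, sin(96deg) = 0.9945
v'_1 = -2*cos(96deg) - 5*sin(96deg)
= -2*(-0.1045) - 5*0.9945
= -4.76
v'_2 = -2*sin(96deg) + 5*cos(96deg)
= -2*0.9945 + 5*(-0.1045)
= -2.51
v' = -4.76*e1 - 2.51*e2


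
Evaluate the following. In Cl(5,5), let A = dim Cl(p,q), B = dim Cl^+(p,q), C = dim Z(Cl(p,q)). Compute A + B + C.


n = 5 + 5 = 10
Total dim = 2^10 = 1024
Even subalgebra dim = 2^9 = 512
n is even, so center dim = 1
Sum = 1024 + 512 + 1 = 1537


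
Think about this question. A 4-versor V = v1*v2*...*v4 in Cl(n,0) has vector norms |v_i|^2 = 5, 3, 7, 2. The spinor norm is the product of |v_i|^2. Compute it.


Spinor norm N(V) = |v1|^2 * |v2|^2 * ... * |v4|^2
= 5 * 3 * 7 * 2
Running product: 5, 15, 105, 210
N(V) = 210


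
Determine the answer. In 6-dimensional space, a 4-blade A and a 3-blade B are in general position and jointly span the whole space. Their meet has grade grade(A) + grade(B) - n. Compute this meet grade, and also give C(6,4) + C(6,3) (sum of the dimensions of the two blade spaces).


Meet grade = grade(A) + grade(B) - n
= 4 + 3 - 6 = 1
C(6,4) = 15
C(6,3) = 20
dim_A + dim_B = 15 + 20 = 35


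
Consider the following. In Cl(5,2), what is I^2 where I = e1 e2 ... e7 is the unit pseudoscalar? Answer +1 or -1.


The pseudoscalar I = e1...e_n (product of all n generators) of Cl(p,q) satisfies I^2 = (-1)^(q + n(n-1)/2).
p = 5, q = 2, n = p + q = 7
n(n-1)/2 = 7 * 6 / 2 = 21
Exponent = q + n(n-1)/2 = 2 + 21 = 23
I^2 = (-1)^23 = -1


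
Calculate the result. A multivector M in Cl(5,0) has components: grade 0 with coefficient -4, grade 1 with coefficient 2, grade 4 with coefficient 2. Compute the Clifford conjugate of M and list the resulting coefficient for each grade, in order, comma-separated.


Clifford conjugate sign for grade k: (-1)^(k(k+1)/2)
Grade 0: (-1)^(0*1/2) = (-1)^0 = 1, coeff -4 -> -4
Grade 1: (-1)^(1*2/2) = (-1)^1 = -1, coeff 2 -> -2
Grade 4: (-1)^(4*5/2) = (-1)^10 = 1, coeff 2 -> 2
Conjugated coefficients: -4, -2, 2


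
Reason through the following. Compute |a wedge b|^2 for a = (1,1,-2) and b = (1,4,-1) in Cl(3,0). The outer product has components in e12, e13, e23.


a wedge b = (a1*b2 - a2*b1)*e12 + (a1*b3 - a3*b1)*e13 + (a2*b3 - a3*b2)*e23
e12 coeff: 1*4 - 1*1 = 4 - 1 = 3
e13 coeff: 1*(-1) - (-2)*1 = -1 - (-2) = 1
e23 coeff: 1*(-1) - (-2)*4 = -1 - (-8) = 7
|a wedge b|^2 = 3^2 + 1^2 + 7^2
= 9 + 1 + 49
= 59


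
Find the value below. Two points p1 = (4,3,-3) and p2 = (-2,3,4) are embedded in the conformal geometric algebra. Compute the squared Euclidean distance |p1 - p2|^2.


p1 - p2 = (6, 0, -7)
|p1 - p2|^2 = 6^2 + 0^2 + (-7)^2
= 36 + 0 + 49
= 85


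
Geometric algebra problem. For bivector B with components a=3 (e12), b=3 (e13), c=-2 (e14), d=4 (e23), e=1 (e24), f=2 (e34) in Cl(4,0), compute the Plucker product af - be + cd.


Plucker relation: af - be + cd
a*f = 3*2 = 6
b*e = 3*1 = 3
c*d = (-2)*4 = -8
af - be + cd = 6 - 3 + (-8)
= -5


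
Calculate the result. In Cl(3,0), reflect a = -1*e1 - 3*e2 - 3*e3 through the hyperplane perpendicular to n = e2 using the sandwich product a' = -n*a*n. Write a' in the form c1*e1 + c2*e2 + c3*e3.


Reflection formula: a' = -n*a*n, with n = e2 (unit vector, n^2 = 1).
For reflection through hyperplane perp to e2:
The component along e2 flips sign, others stay.
a = (-1, -3, -3)
a' = (-1, 3, -3)
a' = -1*e1 + 3*e2 - 3*e3


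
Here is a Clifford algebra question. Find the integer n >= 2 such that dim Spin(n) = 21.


dim Spin(n) = dim so(n) = n(n-1)/2.
Solve n(n-1)/2 = 21, i.e. n^2 - n - 42 = 0.
Discriminant = 1 + 8*21 = 169
n = (1 + sqrt(169))/2 = (1 + 13)/2 = 7


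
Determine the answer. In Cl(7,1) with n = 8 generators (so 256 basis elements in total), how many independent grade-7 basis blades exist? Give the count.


Number of grade-k basis blades in Cl(p,q) with n = p + q is C(n, k).
n = 7 + 1 = 8
C(8, 7) = 8! / (7! * 1!)
= 40320 / (5040 * 1)
= 8


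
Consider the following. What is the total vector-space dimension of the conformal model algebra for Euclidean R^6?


The conformal model of R^6 uses Cl(7,1): the 6 Euclidean generators plus two extra orthogonal generators e+ (e+^2 = +1) and e- (e-^2 = -1), from which the null vectors e0, einf are built.
Number of generators m = 6 + 2 = 8.
dim Cl(p,q) = 2^m = 2^8 = 256


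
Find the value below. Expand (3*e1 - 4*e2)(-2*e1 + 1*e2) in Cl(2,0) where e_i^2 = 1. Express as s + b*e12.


Expand: (3*e1 - 4*e2)(-2*e1 + 1*e2)
= 3*(-2)*e1e1 + 3*1*e1e2 + (-4)*(-2)*e2e1 + (-4)*1*e2e2
Using e1^2 = e2^2 = 1, e2e1 = -e1e2:
Scalar part s = 3*(-2) + (-4)*1 = -6 + (-4) = -10
Bivector part b = 3*1 - (-4)*(-2) = 3 - 8 = -5
uv = -10 - 5*e12


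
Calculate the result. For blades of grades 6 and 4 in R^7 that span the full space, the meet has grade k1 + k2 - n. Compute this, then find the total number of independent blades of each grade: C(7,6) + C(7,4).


Meet grade = grade(A) + grade(B) - n
= 6 + 4 - 7 = 3
C(7,6) = 7
C(7,4) = 35
dim_A + dim_B = 7 + 35 = 42


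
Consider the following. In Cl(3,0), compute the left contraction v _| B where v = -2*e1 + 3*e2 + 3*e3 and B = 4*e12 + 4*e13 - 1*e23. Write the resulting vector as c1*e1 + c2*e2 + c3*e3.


Left contraction v _| B = <vB>_1 (grade-1 part of the geometric product vB).
Using e1_|e12 = e2, e2_|e12 = -e1, e1_|e13 = e3, e3_|e13 = -e1, e2_|e23 = e3, e3_|e23 = -e2:
e1 coeff: -v2*b12 - v3*b13 = -(3)*(4) - (3)*(4) = -24
e2 coeff: v1*b12 - v3*b23 = (-2)*(4) - (3)*(-1) = -5
e3 coeff: v1*b13 + v2*b23 = (-2)*(4) + (3)*(-1) = -11
v _| B = -24*e1 - 5*e2 - 11*e3


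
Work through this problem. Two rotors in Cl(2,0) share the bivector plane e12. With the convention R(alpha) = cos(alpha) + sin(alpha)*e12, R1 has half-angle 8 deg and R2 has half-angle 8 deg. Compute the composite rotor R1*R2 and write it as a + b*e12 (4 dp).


Same-plane rotors commute and their half-angles add:
R1*R2 = cos(a1 + a2) + sin(a1 + a2)*e12.
a1 + a2 = 8 + 8 = 16 deg
cos(16 deg) = 0.9613
sin(16 deg) = 0.2756
R1*R2 = 0.9613 + 0.2756*e12


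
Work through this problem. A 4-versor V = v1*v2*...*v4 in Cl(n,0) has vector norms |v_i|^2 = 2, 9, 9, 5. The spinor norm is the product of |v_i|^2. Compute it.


Spinor norm N(V) = |v1|^2 * |v2|^2 * ... * |v4|^2
= 2 * 9 * 9 * 5
Running product: 2, 18, 162, 810
N(V) = 810


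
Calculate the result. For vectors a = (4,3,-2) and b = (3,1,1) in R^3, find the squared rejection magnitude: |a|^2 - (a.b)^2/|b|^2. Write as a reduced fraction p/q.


|a|^2 = 4^2 + 3^2 + (-2)^2 = 29
|b|^2 = 3^2 + 1^2 + 1^2 = 11
a . b = 4*3 + 3*1 + (-2)*1 = 13
(a.b)^2 = 13^2 = 169
|rej|^2 = 29 - 169/11
= (319 - 169)/11
= 150/11
In lowest terms: 150/11


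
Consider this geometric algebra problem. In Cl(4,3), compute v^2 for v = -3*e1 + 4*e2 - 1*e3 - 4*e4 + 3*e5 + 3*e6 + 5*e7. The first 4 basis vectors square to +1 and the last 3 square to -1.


v^2 = sum of c_i^2 * e_i^2
Positive signature terms (e_i^2 = +1): (-3)^2 + 4^2 + (-1)^2 + (-4)^2 = 42
Negative signature terms (e_j^2 = -1): 3^2 + 3^2 + 5^2 = 43
v^2 = 42 - 43 = -1


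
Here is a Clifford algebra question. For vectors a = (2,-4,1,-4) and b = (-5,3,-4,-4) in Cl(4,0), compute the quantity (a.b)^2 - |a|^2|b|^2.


a . b = 2*(-5) + (-4)*3 + 1*(-4) + (-4)*(-4)
= -10 + (-12) + (-4) + 16 = -10
|a|^2 = 2^2 + (-4)^2 + 1^2 + (-4)^2 = 37
|b|^2 = (-5)^2 + 3^2 + (-4)^2 + (-4)^2 = 66
(a.b)^2 = (-10)^2 = 100
|a|^2 * |b|^2 = 37 * 66 = 2442
Result = 100 - 2442 = -2342


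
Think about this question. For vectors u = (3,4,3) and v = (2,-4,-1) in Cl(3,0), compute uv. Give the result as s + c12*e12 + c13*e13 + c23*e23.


In Cl(3,0): e_i^2 = 1, e_ie_j = -e_je_i for i != j.
Scalar part = u . v = 3*2 + 4*(-4) + 3*(-1)
= 6 + (-16) + (-3) = -13
e12 coeff = 3*(-4) - 4*2 = -12 - 8 = -20
e13 coeff = 3*(-1) - 3*2 = -3 - 6 = -9
e23 coeff = 4*(-1) - 3*(-4) = -4 - (-12) = 8
uv = -13 - 20*e12 - 9*e13 + 8*e23


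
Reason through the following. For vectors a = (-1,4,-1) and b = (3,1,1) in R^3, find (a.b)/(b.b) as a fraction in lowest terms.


Projection coefficient = (a . b) / (b . b)
a . b = (-1)*3 + 4*1 + (-1)*1
= -3 + 4 + (-1) = 0
b . b = 3^2 + 1^2 + 1^2
= 9 + 1 + 1 = 11
Coefficient = 0/11
In lowest terms: 0/1


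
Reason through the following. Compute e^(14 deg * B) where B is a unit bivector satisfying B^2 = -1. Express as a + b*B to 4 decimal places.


For a unit bivector B with B^2 = -1, the exponential series gives
e^(theta*B) = cos(theta) + sin(theta)*B (the GA analogue of Euler's formula).
theta = 14 degrees = 0.244346 rad
cos(14 deg) = 0.9703
sin(14 deg) = 0.2419
exp(theta*B) = 0.9703 + 0.2419*B


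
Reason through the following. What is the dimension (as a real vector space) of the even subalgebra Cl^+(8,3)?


Even subalgebra dimension = 2^(n-1)
n = 8 + 3 = 11
2^(11 - 1) = 2^10 = 1024
Verification: sum of C(11,k) for even k = 1 + 55 + 330 + 462 + 165 + 11 = 1024
Result = 1024


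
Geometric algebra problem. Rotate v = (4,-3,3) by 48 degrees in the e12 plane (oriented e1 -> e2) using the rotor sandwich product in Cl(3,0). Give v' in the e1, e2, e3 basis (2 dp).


Rotor R = cos(24deg) - sin(24deg)*e12
Rotation angle theta = 2 * 24 = 48 degrees in the e12 plane (e1 -> e2).
The component perpendicular to the plane (e3) is invariant: v'_3 = v3 = 3.00
cos(48deg) = 0.6691, sin(48deg) = 0.7431
v'_1 = v1*cos(theta) - v2*sin(theta) = 4*0.6691 - (-3)*0.7431 = 4.91
v'_2 = v1*sin(theta) + v2*cos(theta) = 4*0.7431 + (-3)*0.6691 = 0.97
v' = 4.91*e1 + 0.97*e2 + 3.00*e3


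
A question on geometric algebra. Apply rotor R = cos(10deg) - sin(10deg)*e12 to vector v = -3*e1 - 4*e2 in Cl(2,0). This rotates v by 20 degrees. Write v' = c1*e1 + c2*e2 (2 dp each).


Rotor R = cos(10deg) - sin(10deg)*e12
Rotation angle theta = 2 * 10 = 20 degrees
v' = R*v*~R rotates v by theta.
cos(20deg) = 0.9397, sin(20deg) = 0.3420
v'_1 = -3*cos(20deg) - (-4)*sin(20deg)
= -3*0.9397 - (-4)*0.3420
= -1.45
v'_2 = -3*sin(20deg) + (-4)*cos(20deg)
= -3*0.3420 + (-4)*0.9397
= -4.78
v' = -1.45*e1 - 4.78*e2


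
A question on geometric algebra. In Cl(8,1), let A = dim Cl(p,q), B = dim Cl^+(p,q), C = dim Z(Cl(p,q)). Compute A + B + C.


n = 8 + 1 = 9
Total dim = 2^9 = 512
Even subalgebra dim = 2^8 = 256
n is odd, so center dim = 2
Sum = 512 + 256 + 2 = 770


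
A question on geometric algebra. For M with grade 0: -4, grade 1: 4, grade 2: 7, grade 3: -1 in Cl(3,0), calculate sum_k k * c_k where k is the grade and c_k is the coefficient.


Grade-weighted sum = sum of grade_k * coefficient_k
0*(-4) = 0
1*4 = 4
2*7 = 14
3*(-1) = -3
Total = 0 + 4 + 14 + (-3) = 15


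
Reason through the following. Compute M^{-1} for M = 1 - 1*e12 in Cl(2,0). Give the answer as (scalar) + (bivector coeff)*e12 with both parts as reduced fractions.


M = 1 - 1*e12, where e12^2 = -1.
Since M commutes with its reverse ~M = a - b*e12, M * ~M = a^2 - b^2*e12^2 = a^2 + b^2.
So M^{-1} = ~M / (a^2 + b^2) = (a - b*e12)/(a^2 + b^2).
a^2 + b^2 = 1 + 1 = 2
Scalar part = 1/2 = 1/2
Bivector coeff = 1/2 = 1/2
M^{-1} = 1/2 + 1/2*e12


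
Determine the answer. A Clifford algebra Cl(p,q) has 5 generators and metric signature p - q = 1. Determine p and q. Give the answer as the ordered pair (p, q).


We need p + q = 5 and p - q = 1.
Adding: 2p = 5 + 1 = 6, so p = 3.
Then q = 5 - 3 = 2.
(p, q) = (3, 2)


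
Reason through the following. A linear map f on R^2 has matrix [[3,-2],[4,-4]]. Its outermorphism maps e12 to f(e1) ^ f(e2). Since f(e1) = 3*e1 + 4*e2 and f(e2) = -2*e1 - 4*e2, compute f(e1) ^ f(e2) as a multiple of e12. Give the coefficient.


The outermorphism of a linear map f sends e1^e2 to f(e1)^f(e2).
f(e1) = 3*e1 + 4*e2
f(e2) = -2*e1 - 4*e2
f(e1) ^ f(e2) = (3*e1 + 4*e2) ^ (-2*e1 - 4*e2)
= 3*(-4)*e12 + 4*(-2)*e21
= (-12 - (-8))*e12
= -4*e12
Coefficient = -4


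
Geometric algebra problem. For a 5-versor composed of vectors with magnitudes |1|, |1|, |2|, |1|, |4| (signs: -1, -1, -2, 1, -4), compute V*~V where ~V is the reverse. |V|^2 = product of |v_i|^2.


Each vector v_i has |v_i|^2 = s_i^2
Squared scales: (-1)^2 = 1, (-1)^2 = 1, (-2)^2 = 4, 1^2 = 1, (-4)^2 = 16
|V|^2 = 1 * 1 * 4 * 1 * 16
= 64


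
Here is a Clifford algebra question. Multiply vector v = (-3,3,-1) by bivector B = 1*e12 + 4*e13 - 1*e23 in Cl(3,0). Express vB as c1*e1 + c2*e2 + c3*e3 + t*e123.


vB has grade-1 (vector) and grade-3 (trivector) parts: vB = (v _| B) + (v ^ B).
Vector part <vB>_1:
  e1: -v2*b12 - v3*b13 = -(3)*(1) - (-1)*(4) = 1
  e2: v1*b12 - v3*b23 = (-3)*(1) - (-1)*(-1) = -4
  e3: v1*b13 + v2*b23 = (-3)*(4) + (3)*(-1) = -15
Trivector part <vB>_3:
  e123: v1*b23 - v2*b13 + v3*b12 = (-3)*(-1) - (3)*(4) + (-1)*(1) = -10
vB = 1*e1 - 4*e2 - 15*e3 - 10*e123


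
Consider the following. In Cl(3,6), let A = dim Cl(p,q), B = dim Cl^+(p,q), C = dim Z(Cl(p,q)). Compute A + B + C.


n = 3 + 6 = 9
Total dim = 2^9 = 512
Even subalgebra dim = 2^8 = 256
n is odd, so center dim = 2
Sum = 512 + 256 + 2 = 770


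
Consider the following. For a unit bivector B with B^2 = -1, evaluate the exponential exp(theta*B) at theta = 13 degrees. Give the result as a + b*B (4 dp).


For a unit bivector B with B^2 = -1, the exponential series gives
e^(theta*B) = cos(theta) + sin(theta)*B (the GA analogue of Euler's formula).
theta = 13 degrees = 0.226893 rad
cos(13 deg) = 0.9744
sin(13 deg) = 0.2250
exp(theta*B) = 0.9744 + 0.2250*B


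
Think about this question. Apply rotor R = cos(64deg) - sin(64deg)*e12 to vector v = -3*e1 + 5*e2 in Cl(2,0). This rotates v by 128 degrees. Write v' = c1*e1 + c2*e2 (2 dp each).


Rotor R = cos(64deg) - sin(64deg)*e12
Rotation angle theta = 2 * 64 = 128 degrees
v' = R*v*~R rotates v by theta.
cos(128deg) = -0.6157, sin(128deg) = 0.7880
v'_1 = -3*cos(128deg) - 5*sin(128deg)
= -3*(-0.6157) - 5*0.7880
= -2.09
v'_2 = -3*sin(128deg) + 5*cos(128deg)
= -3*0.7880 + 5*(-0.6157)
= -5.44
v' = -2.09*e1 - 5.44*e2


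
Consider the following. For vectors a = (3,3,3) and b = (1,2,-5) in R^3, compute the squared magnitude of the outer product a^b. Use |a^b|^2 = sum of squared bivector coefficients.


a wedge b = (a1*b2 - a2*b1)*e12 + (a1*b3 - a3*b1)*e13 + (a2*b3 - a3*b2)*e23
e12 coeff: 3*2 - 3*1 = 6 - 3 = 3
e13 coeff: 3*(-5) - 3*1 = -15 - 3 = -18
e23 coeff: 3*(-5) - 3*2 = -15 - 6 = -21
|a wedge b|^2 = 3^2 + (-18)^2 + (-21)^2
= 9 + 324 + 441
= 774


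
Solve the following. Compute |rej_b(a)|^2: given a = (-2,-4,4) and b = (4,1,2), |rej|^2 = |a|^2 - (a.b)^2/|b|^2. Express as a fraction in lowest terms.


|a|^2 = (-2)^2 + (-4)^2 + 4^2 = 36
|b|^2 = 4^2 + 1^2 + 2^2 = 21
a . b = (-2)*4 + (-4)*1 + 4*2 = -4
(a.b)^2 = (-4)^2 = 16
|rej|^2 = 36 - 16/21
= (756 - 16)/21
= 740/21
In lowest terms: 740/21


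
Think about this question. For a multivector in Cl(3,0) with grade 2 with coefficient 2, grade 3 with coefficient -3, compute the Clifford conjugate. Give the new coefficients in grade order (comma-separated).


Clifford conjugate sign for grade k: (-1)^(k(k+1)/2)
Grade 2: (-1)^(2*3/2) = (-1)^3 = -1, coeff 2 -> -2
Grade 3: (-1)^(3*4/2) = (-1)^6 = 1, coeff -3 -> -3
Conjugated coefficients: -2, -3


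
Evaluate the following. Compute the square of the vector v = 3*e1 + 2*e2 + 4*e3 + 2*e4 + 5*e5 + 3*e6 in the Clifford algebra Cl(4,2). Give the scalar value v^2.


v^2 = sum of c_i^2 * e_i^2
Positive signature terms (e_i^2 = +1): 3^2 + 2^2 + 4^2 + 2^2 = 33
Negative signature terms (e_j^2 = -1): 5^2 + 3^2 = 34
v^2 = 33 - 34 = -1


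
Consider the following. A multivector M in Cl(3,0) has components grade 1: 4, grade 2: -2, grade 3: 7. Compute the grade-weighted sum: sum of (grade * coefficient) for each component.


Grade-weighted sum = sum of grade_k * coefficient_k
1*4 = 4
2*(-2) = -4
3*7 = 21
Total = 4 + (-4) + 21 = 21


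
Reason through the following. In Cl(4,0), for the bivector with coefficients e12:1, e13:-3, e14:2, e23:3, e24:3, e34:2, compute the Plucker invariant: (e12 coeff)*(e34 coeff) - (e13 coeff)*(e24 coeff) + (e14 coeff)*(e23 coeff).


Plucker relation: af - be + cd
a*f = 1*2 = 2
b*e = (-3)*3 = -9
c*d = 2*3 = 6
af - be + cd = 2 - (-9) + 6
= 17


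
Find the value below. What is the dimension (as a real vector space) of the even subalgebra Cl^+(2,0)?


Even subalgebra dimension = 2^(n-1)
n = 2 + 0 = 2
2^(2 - 1) = 2^1 = 2
Verification: sum of C(2,k) for even k = 1 + 1 = 2
Result = 2


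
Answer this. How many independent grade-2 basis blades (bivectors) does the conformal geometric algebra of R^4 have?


The conformal model of R^4 uses Cl(5,1) with m = 4 + 2 = 6 generators.
Number of grade-2 blades = C(m, 2) = C(6, 2)
= 6*5/2 = 15


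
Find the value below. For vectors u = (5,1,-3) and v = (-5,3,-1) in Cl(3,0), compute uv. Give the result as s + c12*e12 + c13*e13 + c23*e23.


In Cl(3,0): e_i^2 = 1, e_ie_j = -e_je_i for i != j.
Scalar part = u . v = 5*(-5) + 1*3 + (-3)*(-1)
= -25 + 3 + 3 = -19
e12 coeff = 5*3 - 1*(-5) = 15 - (-5) = 20
e13 coeff = 5*(-1) - (-3)*(-5) = -5 - 15 = -20
e23 coeff = 1*(-1) - (-3)*3 = -1 - (-9) = 8
uv = -19 + 20*e12 - 20*e13 + 8*e23


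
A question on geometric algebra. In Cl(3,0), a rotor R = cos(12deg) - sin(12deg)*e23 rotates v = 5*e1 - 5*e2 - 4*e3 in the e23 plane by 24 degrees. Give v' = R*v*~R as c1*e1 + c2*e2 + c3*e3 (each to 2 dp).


Rotor R = cos(12deg) - sin(12deg)*e23
Rotation angle theta = 2 * 12 = 24 degrees in the e23 plane (e2 -> e3).
The component perpendicular to the plane (e1) is invariant: v'_1 = v1 = 5.00
cos(24deg) = 0.9135, sin(24deg) = 0.4067
v'_2 = v2*cos(theta) - v3*sin(theta) = -5*0.9135 - (-4)*0.4067 = -2.94
v'_3 = v2*sin(theta) + v3*cos(theta) = -5*0.4067 + (-4)*0.9135 = -5.69
v' = 5.00*e1 - 2.94*e2 - 5.69*e3


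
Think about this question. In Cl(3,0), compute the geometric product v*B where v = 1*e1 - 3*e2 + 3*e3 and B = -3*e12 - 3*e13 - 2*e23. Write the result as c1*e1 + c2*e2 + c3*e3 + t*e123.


vB has grade-1 (vector) and grade-3 (trivector) parts: vB = (v _| B) + (v ^ B).
Vector part <vB>_1:
  e1: -v2*b12 - v3*b13 = -(-3)*(-3) - (3)*(-3) = 0
  e2: v1*b12 - v3*b23 = (1)*(-3) - (3)*(-2) = 3
  e3: v1*b13 + v2*b23 = (1)*(-3) + (-3)*(-2) = 3
Trivector part <vB>_3:
  e123: v1*b23 - v2*b13 + v3*b12 = (1)*(-2) - (-3)*(-3) + (3)*(-3) = -20
vB = 0*e1 + 3*e2 + 3*e3 - 20*e123


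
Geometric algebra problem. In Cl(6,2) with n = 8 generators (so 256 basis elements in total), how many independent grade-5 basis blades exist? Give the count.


Number of grade-k basis blades in Cl(p,q) with n = p + q is C(n, k).
n = 6 + 2 = 8
C(8, 5) = 8! / (5! * 3!)
= 40320 / (120 * 6)
= 56


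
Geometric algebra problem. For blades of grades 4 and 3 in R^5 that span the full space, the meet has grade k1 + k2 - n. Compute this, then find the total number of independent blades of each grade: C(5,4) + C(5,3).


Meet grade = grade(A) + grade(B) - n
= 4 + 3 - 5 = 2
C(5,4) = 5
C(5,3) = 10
dim_A + dim_B = 5 + 10 = 15
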